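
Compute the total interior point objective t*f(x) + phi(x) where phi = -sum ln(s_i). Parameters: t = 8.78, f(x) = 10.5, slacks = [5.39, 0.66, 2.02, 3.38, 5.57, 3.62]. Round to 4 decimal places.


Step 1: Compute log-barrier.
ln values: [1.6845, -0.4155, 0.7031, 1.2179, 1.7174, 1.2865]
phi = -(1.6845 - 0.4155 + 0.7031 + 1.2179 + 1.7174 + 1.2865) = -6.1939
Step 2: Compute augmented objective.
t*f(x) = 8.78*10.5 = 92.19
Total = 92.19 - 6.1939 = 85.9961


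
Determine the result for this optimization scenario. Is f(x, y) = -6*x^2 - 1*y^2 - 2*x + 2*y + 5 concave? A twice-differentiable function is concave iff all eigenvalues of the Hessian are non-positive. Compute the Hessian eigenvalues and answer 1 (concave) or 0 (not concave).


The Hessian of f(x,y) = -6*x^2 - 1*y^2 - 2*x + 2*y + 5 is:
H = [[-12, 0], [0, -2]]
Trace = -12 - 2 = -14
Determinant = -12*-2 - (0)^2 = 24
Discriminant = (-14)^2 - 4*24 = 100.0
Eigenvalues: lambda_1 = -12.0, lambda_2 = -2.0
The function is concave.

1


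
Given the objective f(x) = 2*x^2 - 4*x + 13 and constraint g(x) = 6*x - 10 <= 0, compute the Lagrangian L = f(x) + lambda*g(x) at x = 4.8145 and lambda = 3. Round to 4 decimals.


Step 1: Evaluate f(x).
f(4.8145) = 2*4.8145^2 - 4*4.8145 + 13 = 40.1008
Step 2: Evaluate g(x).
g(4.8145) = 6*4.8145 - 10 = 18.887
Step 3: Compute Lagrangian.
L = 40.1008 + 3*18.887 = 96.7618


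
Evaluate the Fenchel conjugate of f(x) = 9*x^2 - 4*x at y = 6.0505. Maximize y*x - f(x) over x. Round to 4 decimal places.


f*(y) = sup_x {y*x - a*x^2 - b*x} = sup_x {(y-b)*x - a*x^2}
FOC: (y - b) - 2a*x = 0 => x* = (y - b)/(2a)
x* = (6.0505 + 4)/(2*9) = 0.5584
f*(6.0505) = (y-b)^2/(4a) = (6.0505 + 4)^2/(4*9)
= 101.0126/36 = 2.8059


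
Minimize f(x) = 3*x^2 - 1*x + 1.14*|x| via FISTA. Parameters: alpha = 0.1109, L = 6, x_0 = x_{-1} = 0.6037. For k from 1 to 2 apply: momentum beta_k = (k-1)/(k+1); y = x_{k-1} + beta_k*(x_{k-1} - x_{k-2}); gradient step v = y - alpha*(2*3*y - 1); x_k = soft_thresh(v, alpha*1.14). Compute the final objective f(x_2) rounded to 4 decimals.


FISTA on f(x) = 3*x^2 - 1*x + 1.14*|x|
L = 6, alpha = 0.1109
Iteration 1: beta = 0.0, y = 0.6037 + 0.0*(0.6037 - 0.6037) = 0.6037
  grad(y) = 2.6222, v = y - alpha*grad = 0.3129
  prox(v) = soft_thresh(0.3129, 0.1264) = 0.1865
Iteration 2: beta = 0.3333, y = 0.1865 + 0.3333*(0.1865 - 0.6037) = 0.0474
  grad(y) = -0.7156, v = y - alpha*grad = 0.1268
  prox(v) = soft_thresh(0.1268, 0.1264) = 0.0003
f(x_2) = 3*0.0003^2 - 1*0.0003 + 1.14*|0.0003| = 0.0


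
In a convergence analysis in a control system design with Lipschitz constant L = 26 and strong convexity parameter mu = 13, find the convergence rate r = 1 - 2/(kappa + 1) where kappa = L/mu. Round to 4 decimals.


Step 1: Compute the condition number.
kappa = L/mu = 26/13 = 2.0
Step 2: Compute the convergence rate.
r = 1 - 2/(kappa + 1) = 1 - 2*mu/(L + mu) = (L - mu)/(L + mu) = 13/39 = 0.3333


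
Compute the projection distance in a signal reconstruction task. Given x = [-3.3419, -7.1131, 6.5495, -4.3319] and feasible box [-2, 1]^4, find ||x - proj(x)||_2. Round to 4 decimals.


Project each component onto [-2, 1].
clip(-3.3419) = -2.0, clip(-7.1131) = -2.0, clip(6.5495) = 1.0, clip(-4.3319) = -2.0
Projection = [-2.0, -2.0, 1.0, -2.0]
Squared diffs: [1.8007, 26.1438, 30.797, 5.4378]
Distance = sqrt(64.1793) = 8.0112


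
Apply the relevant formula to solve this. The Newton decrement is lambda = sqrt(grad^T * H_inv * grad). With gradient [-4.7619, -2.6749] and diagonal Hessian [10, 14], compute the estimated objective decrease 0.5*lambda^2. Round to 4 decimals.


Step 1: H is diagonal, so H^(-1) * g = [-0.4762, -0.1911].
Step 2: g^T H^(-1) g = sum_i g_i^2 / H_ii
  = (-4.7619)^2/10 + (-2.6749)^2/14
  = 2.2676 + 0.5111 = 2.7786
Step 3: Objective decrease = 0.5 * g^T H^(-1) g = 1.3893


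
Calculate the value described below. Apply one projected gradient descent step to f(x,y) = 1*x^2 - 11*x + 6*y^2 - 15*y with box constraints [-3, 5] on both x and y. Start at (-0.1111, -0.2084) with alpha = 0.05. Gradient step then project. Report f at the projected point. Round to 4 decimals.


Step 1: Compute gradient at (-0.1111, -0.2084).
grad_x = 2*1*-0.1111 - 11 = -11.2222
grad_y = 2*6*-0.2084 - 15 = -17.5008
Step 2: Gradient step.
x_raw = -0.1111 - 0.05*-11.2222 = 0.45
y_raw = -0.2084 - 0.05*-17.5008 = 0.6666
Step 3: Project onto [-3, 5].
x_proj = clip(0.45) = 0.45
y_proj = clip(0.6666) = 0.6666
Step 4: Evaluate f.
f(0.45, 0.6666) = -12.0807


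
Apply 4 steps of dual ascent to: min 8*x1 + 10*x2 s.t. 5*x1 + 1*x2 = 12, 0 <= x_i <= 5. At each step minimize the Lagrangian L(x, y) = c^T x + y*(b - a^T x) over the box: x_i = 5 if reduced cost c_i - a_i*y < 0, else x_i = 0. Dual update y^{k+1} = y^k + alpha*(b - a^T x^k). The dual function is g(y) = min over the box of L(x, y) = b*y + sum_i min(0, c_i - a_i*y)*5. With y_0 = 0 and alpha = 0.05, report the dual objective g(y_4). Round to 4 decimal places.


Dual ascent for LP: min 8*x1 + 10*x2, 5*x1 + 1*x2 = 12, 0 <= x_i <= 5
Step 1: y^k = 0.0, reduced costs: (8.0, 10.0)
  x^k = (0.0, 0.0), subgradient = b - a^T x = 12.0
  y^{k+1} = 0.0 + 0.05*12.0 = 0.6
Step 2: y^k = 0.6, reduced costs: (5.0, 9.4)
  x^k = (0.0, 0.0), subgradient = b - a^T x = 12.0
  y^{k+1} = 0.6 + 0.05*12.0 = 1.2
Step 3: y^k = 1.2, reduced costs: (2.0, 8.8)
  x^k = (0.0, 0.0), subgradient = b - a^T x = 12.0
  y^{k+1} = 1.2 + 0.05*12.0 = 1.8
Step 4: y^k = 1.8, reduced costs: (-1.0, 8.2)
  x^k = (5.0, 0.0), subgradient = b - a^T x = -13.0
  y^{k+1} = 1.8 + 0.05*-13.0 = 1.15
Dual objective at y_4 = 1.15: reduced costs (2.25, 8.85), box minimizer x = (0.0, 0.0)
g(y_4) = b*y + (c1 - a1*y)*x1 + (c2 - a2*y)*x2 = 12*1.15 + 2.25*0.0 + 8.85*0.0 = 13.8 + 0.0 + 0.0 = 13.8


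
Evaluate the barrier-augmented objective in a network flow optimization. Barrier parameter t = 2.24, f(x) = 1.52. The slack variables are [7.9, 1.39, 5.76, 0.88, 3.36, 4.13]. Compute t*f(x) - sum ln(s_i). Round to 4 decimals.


Step 1: Compute log-barrier.
ln values: [2.0669, 0.3293, 1.7509, -0.1278, 1.2119, 1.4183]
phi = -(2.0669 + 0.3293 + 1.7509 - 0.1278 + 1.2119 + 1.4183) = -6.6495
Step 2: Compute augmented objective.
t*f(x) = 2.24*1.52 = 3.4048
Total = 3.4048 - 6.6495 = -3.2447


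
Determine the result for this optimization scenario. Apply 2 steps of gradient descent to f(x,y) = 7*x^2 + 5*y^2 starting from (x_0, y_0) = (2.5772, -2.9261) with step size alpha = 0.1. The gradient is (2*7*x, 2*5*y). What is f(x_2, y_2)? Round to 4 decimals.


Gradient descent on f(x,y) = 7*x^2 + 5*y^2.
Starting point: (2.5772, -2.9261), alpha = 0.1
Step 1: grad_x = 2*7*2.5772 = 36.0808, grad_y = 2*5*-2.9261 = -29.261
  x_1 = 2.5772 - 0.1*36.0808 = -1.0309
  y_1 = -2.9261 - 0.1*-29.261 = 0.0
Step 2: grad_x = 2*7*-1.0309 = -14.4323, grad_y = 2*5*0.0 = 0.0
  x_2 = -1.0309 - 0.1*-14.4323 = 0.4124
  y_2 = 0.0 - 0.1*0.0 = 0.0
f(0.4124, 0.0) = 7*0.4124^2 + 5*0.0^2 = 1.1902


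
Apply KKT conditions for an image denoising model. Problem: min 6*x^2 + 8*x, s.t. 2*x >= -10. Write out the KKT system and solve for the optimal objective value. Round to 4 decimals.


Step 1: Try lambda = 0 (constraint inactive).
Stationarity: 2*6*x + 8 = 0
x* = -8/(2*6) = -2/3 = -0.6667 (rounded; the exact value -2/3 is used below)
Check constraint: 2*-0.6667 = -1.3334 >= -10 -- satisfied.
Step 2: Compute optimal value.
f(x*) = 6*(-2/3)^2 + 8*(-2/3) = -2.6667


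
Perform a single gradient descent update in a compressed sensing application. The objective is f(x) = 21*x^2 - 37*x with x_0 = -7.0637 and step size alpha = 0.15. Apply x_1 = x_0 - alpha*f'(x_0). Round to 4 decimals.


We compute the gradient at x_0 and apply the update.
f'(x) = 42*x - 37
f'(-7.0637) = 42*-7.0637 - 37 = -333.6754
x_1 = -7.0637 - 0.15*-333.6754 = 42.9876


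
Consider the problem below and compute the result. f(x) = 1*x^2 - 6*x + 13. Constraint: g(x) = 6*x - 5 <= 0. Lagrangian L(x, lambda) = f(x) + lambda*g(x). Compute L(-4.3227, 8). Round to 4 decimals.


Step 1: Evaluate f(x).
f(-4.3227) = 1*(-4.3227)^2 - 6*(-4.3227) + 13 = 57.6219
Step 2: Evaluate g(x).
g(-4.3227) = 6*-4.3227 - 5 = -30.9362
Step 3: Compute Lagrangian.
L = 57.6219 + 8*-30.9362 = -189.8677


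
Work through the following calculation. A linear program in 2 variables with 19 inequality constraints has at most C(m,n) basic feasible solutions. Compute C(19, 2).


Each vertex corresponds to some choice of n active constraints out of m, so the number of vertices is at most C(m, n) = m! / (n!(m-n)!).
m = 19, n = 2
Numerator: 19 * 18
Denominator: 2! = 2
C(19, 2) = 171


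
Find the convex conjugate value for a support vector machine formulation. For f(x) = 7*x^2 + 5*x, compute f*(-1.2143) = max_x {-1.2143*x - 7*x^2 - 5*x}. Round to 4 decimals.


f*(y) = sup_x {y*x - a*x^2 - b*x} = sup_x {(y-b)*x - a*x^2}
FOC: (y - b) - 2a*x = 0 => x* = (y - b)/(2a)
x* = (-1.2143 - 5)/(2*7) = -0.4439
f*(-1.2143) = (y-b)^2/(4a) = (-1.2143 - 5)^2/(4*7)
= 38.6175/28 = 1.3792


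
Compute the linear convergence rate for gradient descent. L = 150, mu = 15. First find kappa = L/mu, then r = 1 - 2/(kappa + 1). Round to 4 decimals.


Step 1: Compute the condition number.
kappa = L/mu = 150/15 = 10.0
Step 2: Compute the convergence rate.
r = 1 - 2/(kappa + 1) = 1 - 2*mu/(L + mu) = (L - mu)/(L + mu) = 135/165 = 0.8182


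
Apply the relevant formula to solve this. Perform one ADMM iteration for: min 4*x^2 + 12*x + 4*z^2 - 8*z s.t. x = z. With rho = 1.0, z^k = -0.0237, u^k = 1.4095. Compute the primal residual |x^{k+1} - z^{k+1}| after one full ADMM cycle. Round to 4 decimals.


ADMM iteration with rho = 1.0, z^k = -0.0237, u^k = 1.4095
Step 1: x-update.
Minimize 4*x^2 + 12*x + (1.0/2)*(x + 0.0237 + 1.4095)^2
FOC: (2*4 + 1.0)*x = -12 + 1.0*(-0.0237 - 1.4095)
x^{k+1} = -1.4926
Step 2: z-update.
Minimize 4*z^2 - 8*z + (1.0/2)*(-1.4926 - z + 1.4095)^2
FOC: (2*4 + 1.0)*z = 8 + 1.0*(-1.4926 + 1.4095)
z^{k+1} = 0.8797
Step 3: u-update.
u^{k+1} = 1.4095 - 1.4926 - 0.8797 = -0.9627
Step 4: Primal residual = |-1.4926 - 0.8797| = 2.3722


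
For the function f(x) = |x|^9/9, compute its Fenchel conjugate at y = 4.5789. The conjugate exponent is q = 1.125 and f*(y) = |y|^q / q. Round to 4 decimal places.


The conjugate exponent q satisfies 1/p + 1/q = 1.
p = 9, so q = 9/(9 - 1) = 1.125
|y|^q = 4.5789^1.125 = 5.538
f*(4.5789) = 5.538 / 1.125 = 4.9227


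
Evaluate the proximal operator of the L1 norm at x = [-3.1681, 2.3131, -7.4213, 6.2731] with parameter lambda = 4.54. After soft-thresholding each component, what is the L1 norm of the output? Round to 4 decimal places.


Soft-thresholding with lambda = 4.54:
prox(-3.1681) = sign(-3.1681)*max(|-3.1681| - 4.54, 0) = 0.0
prox(2.3131) = sign(2.3131)*max(|2.3131| - 4.54, 0) = 0.0
prox(-7.4213) = sign(-7.4213)*max(|-7.4213| - 4.54, 0) = -2.8813
prox(6.2731) = sign(6.2731)*max(|6.2731| - 4.54, 0) = 1.7331
prox(x) = [0.0, 0.0, -2.8813, 1.7331]
||prox(x)||_1 = 0.0 + 0.0 + 2.8813 + 1.7331 = 4.6144


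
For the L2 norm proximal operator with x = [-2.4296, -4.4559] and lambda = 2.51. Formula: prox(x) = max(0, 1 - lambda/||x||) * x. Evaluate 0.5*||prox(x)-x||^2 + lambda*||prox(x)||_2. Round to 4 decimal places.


Step 1: Compute ||x||.
||x|| = 5.0752
Step 2: Compute scaling factor.
scale = max(0, 1 - 2.51/5.0752) = 0.5054
Step 3: prox(x) = [-1.228, -2.2522]
||prox(x)|| = 2.5652
Step 4: Proximal objective.
0.5*||prox-x||^2 = 3.1501
lambda*||prox|| = 6.4387
Total = 9.5888


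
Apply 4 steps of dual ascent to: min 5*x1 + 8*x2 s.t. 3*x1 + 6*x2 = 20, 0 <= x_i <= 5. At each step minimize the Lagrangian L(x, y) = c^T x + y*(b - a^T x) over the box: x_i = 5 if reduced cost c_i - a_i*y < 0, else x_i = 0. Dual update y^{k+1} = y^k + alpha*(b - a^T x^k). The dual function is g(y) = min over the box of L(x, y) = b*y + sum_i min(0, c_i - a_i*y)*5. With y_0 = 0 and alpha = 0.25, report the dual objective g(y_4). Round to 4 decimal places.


Dual ascent for LP: min 5*x1 + 8*x2, 3*x1 + 6*x2 = 20, 0 <= x_i <= 5
Step 1: y^k = 0.0, reduced costs: (5.0, 8.0)
  x^k = (0.0, 0.0), subgradient = b - a^T x = 20.0
  y^{k+1} = 0.0 + 0.25*20.0 = 5.0
Step 2: y^k = 5.0, reduced costs: (-10.0, -22.0)
  x^k = (5.0, 5.0), subgradient = b - a^T x = -25.0
  y^{k+1} = 5.0 + 0.25*-25.0 = -1.25
Step 3: y^k = -1.25, reduced costs: (8.75, 15.5)
  x^k = (0.0, 0.0), subgradient = b - a^T x = 20.0
  y^{k+1} = -1.25 + 0.25*20.0 = 3.75
Step 4: y^k = 3.75, reduced costs: (-6.25, -14.5)
  x^k = (5.0, 5.0), subgradient = b - a^T x = -25.0
  y^{k+1} = 3.75 + 0.25*-25.0 = -2.5
Dual objective at y_4 = -2.5: reduced costs (12.5, 23.0), box minimizer x = (0.0, 0.0)
g(y_4) = b*y + (c1 - a1*y)*x1 + (c2 - a2*y)*x2 = 20*(-2.5) + 12.5*0.0 + 23.0*0.0 = -50.0 + 0.0 + 0.0 = -50.0


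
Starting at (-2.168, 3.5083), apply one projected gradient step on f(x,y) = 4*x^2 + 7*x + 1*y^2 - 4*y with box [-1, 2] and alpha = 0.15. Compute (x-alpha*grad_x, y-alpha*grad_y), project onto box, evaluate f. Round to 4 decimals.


Step 1: Compute gradient at (-2.168, 3.5083).
grad_x = 2*4*-2.168 + 7 = -10.344
grad_y = 2*1*3.5083 - 4 = 3.0166
Step 2: Gradient step.
x_raw = -2.168 - 0.15*-10.344 = -0.6164
y_raw = 3.5083 - 0.15*3.0166 = 3.0558
Step 3: Project onto [-1, 2].
x_proj = clip(-0.6164) = -0.6164
y_proj = clip(3.0558) = 2.0
Step 4: Evaluate f.
f(-0.6164, 2.0) = -6.795


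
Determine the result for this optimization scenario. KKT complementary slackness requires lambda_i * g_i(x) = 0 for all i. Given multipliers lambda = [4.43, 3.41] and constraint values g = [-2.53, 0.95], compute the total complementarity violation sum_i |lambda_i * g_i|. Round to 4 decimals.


KKT complementary slackness check:
lambda_1 * g_1 = 4.43 * -2.53 = -11.2079
lambda_2 * g_2 = 3.41 * 0.95 = 3.2395
Total violation = 11.2079 + 3.2395 = 14.4474


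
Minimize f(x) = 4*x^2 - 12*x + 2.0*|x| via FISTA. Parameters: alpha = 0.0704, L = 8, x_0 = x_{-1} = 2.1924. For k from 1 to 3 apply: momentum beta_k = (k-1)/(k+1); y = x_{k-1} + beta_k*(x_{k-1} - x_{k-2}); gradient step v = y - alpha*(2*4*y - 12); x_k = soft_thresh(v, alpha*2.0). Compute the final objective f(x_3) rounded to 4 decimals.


FISTA on f(x) = 4*x^2 - 12*x + 2.0*|x|
L = 8, alpha = 0.0704
Iteration 1: beta = 0.0, y = 2.1924 + 0.0*(2.1924 - 2.1924) = 2.1924
  grad(y) = 5.5392, v = y - alpha*grad = 1.8024
  prox(v) = soft_thresh(1.8024, 0.1408) = 1.6616
Iteration 2: beta = 0.3333, y = 1.6616 + 0.3333*(1.6616 - 2.1924) = 1.4847
  grad(y) = -0.1222, v = y - alpha*grad = 1.4933
  prox(v) = soft_thresh(1.4933, 0.1408) = 1.3525
Iteration 3: beta = 0.5, y = 1.3525 + 0.5*(1.3525 - 1.6616) = 1.198
  grad(y) = -2.4163, v = y - alpha*grad = 1.3681
  prox(v) = soft_thresh(1.3681, 0.1408) = 1.2273
f(x_3) = 4*1.2273^2 - 12*1.2273 + 2.0*|1.2273| = -6.2479


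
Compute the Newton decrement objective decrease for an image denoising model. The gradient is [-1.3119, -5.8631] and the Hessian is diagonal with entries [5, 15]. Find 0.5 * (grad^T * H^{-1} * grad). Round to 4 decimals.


Step 1: H is diagonal, so H^(-1) * g = [-0.2624, -0.3909].
Step 2: g^T H^(-1) g = sum_i g_i^2 / H_ii
  = (-1.3119)^2/5 + (-5.8631)^2/15
  = 0.3442 + 2.2917 = 2.6359
Step 3: Objective decrease = 0.5 * g^T H^(-1) g = 1.318


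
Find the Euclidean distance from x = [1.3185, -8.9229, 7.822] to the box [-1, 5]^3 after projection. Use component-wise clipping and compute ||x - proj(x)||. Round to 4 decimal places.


Project each component onto [-1, 5].
clip(1.3185) = 1.3185, clip(-8.9229) = -1.0, clip(7.822) = 5.0
Projection = [1.3185, -1.0, 5.0]
Squared diffs: [0.0, 62.7723, 7.9637]
Distance = sqrt(70.736) = 8.4105


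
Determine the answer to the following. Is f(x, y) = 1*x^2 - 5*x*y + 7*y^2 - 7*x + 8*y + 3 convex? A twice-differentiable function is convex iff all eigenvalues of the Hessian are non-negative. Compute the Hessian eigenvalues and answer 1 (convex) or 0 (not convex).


The Hessian of f(x,y) = 1*x^2 - 5*x*y + 7*y^2 - 7*x + 8*y + 3 is:
H = [[2, -5], [-5, 14]]
Trace = 2 + 14 = 16
Determinant = 2*14 - (-5)^2 = 3
Discriminant = (16)^2 - 4*3 = 244.0
Eigenvalues: lambda_1 = 0.1898, lambda_2 = 15.8102
The function is convex.

1


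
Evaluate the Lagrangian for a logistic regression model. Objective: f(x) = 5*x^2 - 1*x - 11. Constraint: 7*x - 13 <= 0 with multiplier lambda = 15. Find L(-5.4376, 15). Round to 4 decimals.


Step 1: Evaluate f(x).
f(-5.4376) = 5*(-5.4376)^2 - 1*(-5.4376) - 11 = 142.2751
Step 2: Evaluate g(x).
g(-5.4376) = 7*-5.4376 - 13 = -51.0632
Step 3: Compute Lagrangian.
L = 142.2751 + 15*-51.0632 = -623.6729


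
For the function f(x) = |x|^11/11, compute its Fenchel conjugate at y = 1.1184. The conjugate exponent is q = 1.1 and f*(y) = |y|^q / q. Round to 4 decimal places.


The conjugate exponent q satisfies 1/p + 1/q = 1.
p = 11, so q = 11/(11 - 1) = 1.1
|y|^q = 1.1184^1.1 = 1.131
f*(1.1184) = 1.131 / 1.1 = 1.0282


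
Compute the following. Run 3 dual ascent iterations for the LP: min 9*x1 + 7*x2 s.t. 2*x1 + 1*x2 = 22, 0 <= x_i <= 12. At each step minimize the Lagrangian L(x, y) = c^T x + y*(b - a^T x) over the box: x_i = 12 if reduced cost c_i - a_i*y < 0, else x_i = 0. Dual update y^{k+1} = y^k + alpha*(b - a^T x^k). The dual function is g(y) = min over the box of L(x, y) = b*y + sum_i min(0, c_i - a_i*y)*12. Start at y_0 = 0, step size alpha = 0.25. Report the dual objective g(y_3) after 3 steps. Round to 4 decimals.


Dual ascent for LP: min 9*x1 + 7*x2, 2*x1 + 1*x2 = 22, 0 <= x_i <= 12
Step 1: y^k = 0.0, reduced costs: (9.0, 7.0)
  x^k = (0.0, 0.0), subgradient = b - a^T x = 22.0
  y^{k+1} = 0.0 + 0.25*22.0 = 5.5
Step 2: y^k = 5.5, reduced costs: (-2.0, 1.5)
  x^k = (12.0, 0.0), subgradient = b - a^T x = -2.0
  y^{k+1} = 5.5 + 0.25*-2.0 = 5.0
Step 3: y^k = 5.0, reduced costs: (-1.0, 2.0)
  x^k = (12.0, 0.0), subgradient = b - a^T x = -2.0
  y^{k+1} = 5.0 + 0.25*-2.0 = 4.5
Dual objective at y_3 = 4.5: reduced costs (0.0, 2.5), box minimizer x = (0.0, 0.0)
g(y_3) = b*y + (c1 - a1*y)*x1 + (c2 - a2*y)*x2 = 22*4.5 + 0.0*0.0 + 2.5*0.0 = 99.0 + 0.0 + 0.0 = 99.0


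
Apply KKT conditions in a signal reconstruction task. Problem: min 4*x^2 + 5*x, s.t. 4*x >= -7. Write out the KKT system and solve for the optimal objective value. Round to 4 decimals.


Step 1: Try lambda = 0 (constraint inactive).
Stationarity: 2*4*x + 5 = 0
x* = -5/(2*4) = -0.625
Check constraint: 4*-0.625 = -2.5 >= -7 -- satisfied.
Step 2: Compute optimal value.
f(x*) = 4*(-0.625)^2 + 5*(-0.625) = -1.5625


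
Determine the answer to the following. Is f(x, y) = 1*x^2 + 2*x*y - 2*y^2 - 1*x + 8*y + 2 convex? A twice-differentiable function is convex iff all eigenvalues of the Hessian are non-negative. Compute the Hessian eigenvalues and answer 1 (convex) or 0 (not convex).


The Hessian of f(x,y) = 1*x^2 + 2*x*y - 2*y^2 - 1*x + 8*y + 2 is:
H = [[2, 2], [2, -4]]
Trace = 2 - 4 = -2
Determinant = 2*-4 - (2)^2 = -12
Discriminant = (-2)^2 - 4*-12 = 52.0
Eigenvalues: lambda_1 = -4.6056, lambda_2 = 2.6056
The function is not convex.

0


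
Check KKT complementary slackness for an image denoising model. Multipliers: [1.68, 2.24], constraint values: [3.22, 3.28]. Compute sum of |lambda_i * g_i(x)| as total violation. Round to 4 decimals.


KKT complementary slackness check:
lambda_1 * g_1 = 1.68 * 3.22 = 5.4096
lambda_2 * g_2 = 2.24 * 3.28 = 7.3472
Total violation = 5.4096 + 7.3472 = 12.7568


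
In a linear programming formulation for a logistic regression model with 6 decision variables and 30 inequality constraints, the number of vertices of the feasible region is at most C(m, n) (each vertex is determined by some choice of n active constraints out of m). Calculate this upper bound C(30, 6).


Each vertex corresponds to some choice of n active constraints out of m, so the number of vertices is at most C(m, n) = m! / (n!(m-n)!).
m = 30, n = 6
Numerator: 30 * 29 * 28 * 27 * 26 * 25
Denominator: 6! = 720
C(30, 6) = 593775


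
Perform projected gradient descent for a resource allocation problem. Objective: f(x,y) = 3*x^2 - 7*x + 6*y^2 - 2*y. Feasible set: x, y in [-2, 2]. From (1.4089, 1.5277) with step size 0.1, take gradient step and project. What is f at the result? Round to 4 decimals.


Step 1: Compute gradient at (1.4089, 1.5277).
grad_x = 2*3*1.4089 - 7 = 1.4534
grad_y = 2*6*1.5277 - 2 = 16.3324
Step 2: Gradient step.
x_raw = 1.4089 - 0.1*1.4534 = 1.2636
y_raw = 1.5277 - 0.1*16.3324 = -0.1055
Step 3: Project onto [-2, 2].
x_proj = clip(1.2636) = 1.2636
y_proj = clip(-0.1055) = -0.1055
Step 4: Evaluate f.
f(1.2636, -0.1055) = -3.7773


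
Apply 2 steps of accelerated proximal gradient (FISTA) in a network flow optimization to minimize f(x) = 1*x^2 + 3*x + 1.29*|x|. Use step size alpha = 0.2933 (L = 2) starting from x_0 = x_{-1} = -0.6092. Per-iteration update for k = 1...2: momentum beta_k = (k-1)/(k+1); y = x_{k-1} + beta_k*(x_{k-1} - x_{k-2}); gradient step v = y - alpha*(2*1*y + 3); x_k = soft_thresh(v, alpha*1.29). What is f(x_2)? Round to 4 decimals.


FISTA on f(x) = 1*x^2 + 3*x + 1.29*|x|
L = 2, alpha = 0.2933
Iteration 1: beta = 0.0, y = -0.6092 + 0.0*(-0.6092 + 0.6092) = -0.6092
  grad(y) = 1.7816, v = y - alpha*grad = -1.1317
  prox(v) = soft_thresh(-1.1317, 0.3784) = -0.7534
Iteration 2: beta = 0.3333, y = -0.7534 + 0.3333*(-0.7534 + 0.6092) = -0.8014
  grad(y) = 1.3971, v = y - alpha*grad = -1.2112
  prox(v) = soft_thresh(-1.2112, 0.3784) = -0.8329
f(x_2) = 1*(-0.8329)^2 + 3*(-0.8329) + 1.29*|-0.8329| = -0.7305


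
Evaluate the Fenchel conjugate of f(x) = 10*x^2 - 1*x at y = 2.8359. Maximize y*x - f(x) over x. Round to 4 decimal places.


f*(y) = sup_x {y*x - a*x^2 - b*x} = sup_x {(y-b)*x - a*x^2}
FOC: (y - b) - 2a*x = 0 => x* = (y - b)/(2a)
x* = (2.8359 + 1)/(2*10) = 0.1918
f*(2.8359) = (y-b)^2/(4a) = (2.8359 + 1)^2/(4*10)
= 14.7141/40 = 0.3679


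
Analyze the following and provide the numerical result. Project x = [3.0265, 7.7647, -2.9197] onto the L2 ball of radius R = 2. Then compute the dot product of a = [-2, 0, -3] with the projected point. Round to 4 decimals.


Step 1: Compute ||x|| (intermediates to 6 decimals).
||x|| = sqrt(3.0265^2 + 7.7647^2 + (-2.9197)^2) = 8.830341
Step 2: Project.
Since ||x|| > R, scale = R/||x|| = 2/8.830341 = 0.226492, proj(x) = scale * x
proj(x) = [0.685478, 1.758642, -0.661289]
Step 3: Dot product.
a^T * proj(x) = -2*0.685478 + 0*1.758642 - 3*(-0.661289) = 0.6129


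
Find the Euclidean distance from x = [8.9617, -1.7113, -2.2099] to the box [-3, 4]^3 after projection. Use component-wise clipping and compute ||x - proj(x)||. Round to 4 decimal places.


Project each component onto [-3, 4].
clip(8.9617) = 4.0, clip(-1.7113) = -1.7113, clip(-2.2099) = -2.2099
Projection = [4.0, -1.7113, -2.2099]
Squared diffs: [24.6185, 0.0, 0.0]
Distance = sqrt(24.6185) = 4.9617


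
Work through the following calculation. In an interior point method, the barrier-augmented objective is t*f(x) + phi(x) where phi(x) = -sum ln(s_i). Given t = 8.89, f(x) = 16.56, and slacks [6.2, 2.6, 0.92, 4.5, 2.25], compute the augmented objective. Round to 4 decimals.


Step 1: Compute log-barrier.
ln values: [1.8245, 0.9555, -0.0834, 1.5041, 0.8109]
phi = -(1.8245 + 0.9555 - 0.0834 + 1.5041 + 0.8109) = -5.0117
Step 2: Compute augmented objective.
t*f(x) = 8.89*16.56 = 147.2184
Total = 147.2184 - 5.0117 = 142.2067


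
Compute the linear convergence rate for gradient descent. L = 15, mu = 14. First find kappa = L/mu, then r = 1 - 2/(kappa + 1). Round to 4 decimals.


Step 1: Compute the condition number.
kappa = L/mu = 15/14 = 1.0714
Step 2: Compute the convergence rate.
r = 1 - 2/(kappa + 1) = 1 - 2*mu/(L + mu) = (L - mu)/(L + mu) = 1/29 = 0.0345


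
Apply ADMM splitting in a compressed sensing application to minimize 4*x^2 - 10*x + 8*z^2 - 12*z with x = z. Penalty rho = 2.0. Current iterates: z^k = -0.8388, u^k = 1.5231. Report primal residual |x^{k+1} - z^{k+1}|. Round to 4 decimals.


ADMM iteration with rho = 2.0, z^k = -0.8388, u^k = 1.5231
Step 1: x-update.
Minimize 4*x^2 - 10*x + (2.0/2)*(x + 0.8388 + 1.5231)^2
FOC: (2*4 + 2.0)*x = 10 + 2.0*(-0.8388 - 1.5231)
x^{k+1} = 0.5276
Step 2: z-update.
Minimize 8*z^2 - 12*z + (2.0/2)*(0.5276 - z + 1.5231)^2
FOC: (2*8 + 2.0)*z = 12 + 2.0*(0.5276 + 1.5231)
z^{k+1} = 0.8945
Step 3: u-update.
u^{k+1} = 1.5231 + 0.5276 - 0.8945 = 1.1562
Step 4: Primal residual = |0.5276 - 0.8945| = 0.3669


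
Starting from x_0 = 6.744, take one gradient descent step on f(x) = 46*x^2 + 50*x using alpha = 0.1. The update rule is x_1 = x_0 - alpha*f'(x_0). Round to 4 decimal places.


We compute the gradient at x_0 and apply the update.
f'(x) = 92*x + 50
f'(6.744) = 92*6.744 + 50 = 670.448
x_1 = 6.744 - 0.1*670.448 = -60.3008


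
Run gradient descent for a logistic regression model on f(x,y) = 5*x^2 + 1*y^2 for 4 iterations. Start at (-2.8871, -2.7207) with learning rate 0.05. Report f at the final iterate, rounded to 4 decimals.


Gradient descent on f(x,y) = 5*x^2 + 1*y^2.
Starting point: (-2.8871, -2.7207), alpha = 0.05
Step 1: grad_x = 2*5*-2.8871 = -28.871, grad_y = 2*1*-2.7207 = -5.4414
  x_1 = -2.8871 - 0.05*-28.871 = -1.4436
  y_1 = -2.7207 - 0.05*-5.4414 = -2.4486
Step 2: grad_x = 2*5*-1.4436 = -14.4355, grad_y = 2*1*-2.4486 = -4.8973
  x_2 = -1.4436 - 0.05*-14.4355 = -0.7218
  y_2 = -2.4486 - 0.05*-4.8973 = -2.2038
Step 3: grad_x = 2*5*-0.7218 = -7.2178, grad_y = 2*1*-2.2038 = -4.4075
  x_3 = -0.7218 - 0.05*-7.2178 = -0.3609
  y_3 = -2.2038 - 0.05*-4.4075 = -1.9834
Step 4: grad_x = 2*5*-0.3609 = -3.6089, grad_y = 2*1*-1.9834 = -3.9668
  x_4 = -0.3609 - 0.05*-3.6089 = -0.1804
  y_4 = -1.9834 - 0.05*-3.9668 = -1.7851
f(-0.1804, -1.7851) = 5*(-0.1804)^2 + 1*(-1.7851)^2 = 3.3492


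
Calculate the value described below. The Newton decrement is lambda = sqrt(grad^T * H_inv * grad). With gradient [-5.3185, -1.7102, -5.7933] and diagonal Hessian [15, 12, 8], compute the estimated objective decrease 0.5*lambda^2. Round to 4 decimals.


Step 1: H is diagonal, so H^(-1) * g = [-0.3546, -0.1425, -0.7242].
Step 2: g^T H^(-1) g = sum_i g_i^2 / H_ii
  = (-5.3185)^2/15 + (-1.7102)^2/12 + (-5.7933)^2/8
  = 1.8858 + 0.2437 + 4.1953 = 6.3248
Step 3: Objective decrease = 0.5 * g^T H^(-1) g = 3.1624


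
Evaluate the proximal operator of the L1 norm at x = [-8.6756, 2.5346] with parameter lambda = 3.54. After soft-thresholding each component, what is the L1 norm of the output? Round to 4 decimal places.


Soft-thresholding with lambda = 3.54:
prox(-8.6756) = sign(-8.6756)*max(|-8.6756| - 3.54, 0) = -5.1356
prox(2.5346) = sign(2.5346)*max(|2.5346| - 3.54, 0) = 0.0
prox(x) = [-5.1356, 0.0]
||prox(x)||_1 = 5.1356 + 0.0 = 5.1356


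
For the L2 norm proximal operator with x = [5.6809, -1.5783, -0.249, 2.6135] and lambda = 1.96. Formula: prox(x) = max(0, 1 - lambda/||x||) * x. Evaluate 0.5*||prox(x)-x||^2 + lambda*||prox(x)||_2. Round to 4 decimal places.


Step 1: Compute ||x||.
||x|| = 6.4541
Step 2: Compute scaling factor.
scale = max(0, 1 - 1.96/6.4541) = 0.6963
Step 3: prox(x) = [3.9557, -1.099, -0.1734, 1.8198]
||prox(x)|| = 4.4941
Step 4: Proximal objective.
0.5*||prox-x||^2 = 1.9208
lambda*||prox|| = 8.8084
Total = 10.7293


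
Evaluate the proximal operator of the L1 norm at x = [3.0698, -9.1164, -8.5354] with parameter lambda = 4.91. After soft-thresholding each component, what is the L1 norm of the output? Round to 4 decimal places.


Soft-thresholding with lambda = 4.91:
prox(3.0698) = sign(3.0698)*max(|3.0698| - 4.91, 0) = 0.0
prox(-9.1164) = sign(-9.1164)*max(|-9.1164| - 4.91, 0) = -4.2064
prox(-8.5354) = sign(-8.5354)*max(|-8.5354| - 4.91, 0) = -3.6254
prox(x) = [0.0, -4.2064, -3.6254]
||prox(x)||_1 = 0.0 + 4.2064 + 3.6254 = 7.8318


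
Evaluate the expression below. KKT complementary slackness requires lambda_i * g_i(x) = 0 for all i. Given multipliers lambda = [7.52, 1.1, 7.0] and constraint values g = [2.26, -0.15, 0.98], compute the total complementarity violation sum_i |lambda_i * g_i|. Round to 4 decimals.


KKT complementary slackness check:
lambda_1 * g_1 = 7.52 * 2.26 = 16.9952
lambda_2 * g_2 = 1.1 * -0.15 = -0.165
lambda_3 * g_3 = 7.0 * 0.98 = 6.86
Total violation = 16.9952 + 0.165 + 6.86 = 24.0202


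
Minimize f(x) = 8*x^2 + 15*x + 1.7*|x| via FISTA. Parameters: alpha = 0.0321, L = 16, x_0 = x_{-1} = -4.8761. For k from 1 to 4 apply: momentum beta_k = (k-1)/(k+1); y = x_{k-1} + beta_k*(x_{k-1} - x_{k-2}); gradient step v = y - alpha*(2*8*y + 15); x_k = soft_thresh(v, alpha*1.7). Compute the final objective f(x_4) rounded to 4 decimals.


FISTA on f(x) = 8*x^2 + 15*x + 1.7*|x|
L = 16, alpha = 0.0321
Iteration 1: beta = 0.0, y = -4.8761 + 0.0*(-4.8761 + 4.8761) = -4.8761
  grad(y) = -63.0176, v = y - alpha*grad = -2.8532
  prox(v) = soft_thresh(-2.8532, 0.0546) = -2.7987
Iteration 2: beta = 0.3333, y = -2.7987 + 0.3333*(-2.7987 + 4.8761) = -2.1062
  grad(y) = -18.699, v = y - alpha*grad = -1.5059
  prox(v) = soft_thresh(-1.5059, 0.0546) = -1.4514
Iteration 3: beta = 0.5, y = -1.4514 + 0.5*(-1.4514 + 2.7987) = -0.7777
  grad(y) = 2.5562, v = y - alpha*grad = -0.8598
  prox(v) = soft_thresh(-0.8598, 0.0546) = -0.8052
Iteration 4: beta = 0.6, y = -0.8052 + 0.6*(-0.8052 + 1.4514) = -0.4175
  grad(y) = 8.3196, v = y - alpha*grad = -0.6846
  prox(v) = soft_thresh(-0.6846, 0.0546) = -0.63
f(x_4) = 8*(-0.63)^2 + 15*(-0.63) + 1.7*|-0.63| = -5.2038


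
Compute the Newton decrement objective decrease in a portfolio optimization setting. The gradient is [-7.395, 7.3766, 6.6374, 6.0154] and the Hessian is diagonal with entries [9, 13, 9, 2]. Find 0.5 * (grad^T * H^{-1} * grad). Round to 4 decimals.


Step 1: H is diagonal, so H^(-1) * g = [-0.8217, 0.5674, 0.7375, 3.0077].
Step 2: g^T H^(-1) g = sum_i g_i^2 / H_ii
  = (-7.395)^2/9 + (7.3766)^2/13 + (6.6374)^2/9 + (6.0154)^2/2
  = 6.0762 + 4.1857 + 4.895 + 18.0925 = 33.2495
Step 3: Objective decrease = 0.5 * g^T H^(-1) g = 16.6247


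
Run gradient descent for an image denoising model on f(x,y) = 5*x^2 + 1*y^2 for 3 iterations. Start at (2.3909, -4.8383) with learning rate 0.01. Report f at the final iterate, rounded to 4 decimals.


Gradient descent on f(x,y) = 5*x^2 + 1*y^2.
Starting point: (2.3909, -4.8383), alpha = 0.01
Step 1: grad_x = 2*5*2.3909 = 23.909, grad_y = 2*1*-4.8383 = -9.6766
  x_1 = 2.3909 - 0.01*23.909 = 2.1518
  y_1 = -4.8383 - 0.01*-9.6766 = -4.7415
Step 2: grad_x = 2*5*2.1518 = 21.5181, grad_y = 2*1*-4.7415 = -9.4831
  x_2 = 2.1518 - 0.01*21.5181 = 1.9366
  y_2 = -4.7415 - 0.01*-9.4831 = -4.6467
Step 3: grad_x = 2*5*1.9366 = 19.3663, grad_y = 2*1*-4.6467 = -9.2934
  x_3 = 1.9366 - 0.01*19.3663 = 1.743
  y_3 = -4.6467 - 0.01*-9.2934 = -4.5538
f(1.743, -4.5538) = 5*1.743^2 + 1*(-4.5538)^2 = 35.9265


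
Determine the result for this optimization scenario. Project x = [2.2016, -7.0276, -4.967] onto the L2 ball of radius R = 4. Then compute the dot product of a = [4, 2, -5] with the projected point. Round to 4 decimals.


Step 1: Compute ||x|| (intermediates to 6 decimals).
||x|| = sqrt(2.2016^2 + (-7.0276)^2 + (-4.967)^2) = 8.882865
Step 2: Project.
Since ||x|| > R, scale = R/||x|| = 4/8.882865 = 0.450305, proj(x) = scale * x
proj(x) = [0.991391, -3.164563, -2.236665]
Step 3: Dot product.
a^T * proj(x) = 4*0.991391 + 2*(-3.164563) - 5*(-2.236665) = 8.8198


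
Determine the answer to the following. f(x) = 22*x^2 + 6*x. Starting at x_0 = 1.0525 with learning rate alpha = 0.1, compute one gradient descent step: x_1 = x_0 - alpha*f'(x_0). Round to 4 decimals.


We compute the gradient at x_0 and apply the update.
f'(x) = 44*x + 6
f'(1.0525) = 44*1.0525 + 6 = 52.31
x_1 = 1.0525 - 0.1*52.31 = -4.1785


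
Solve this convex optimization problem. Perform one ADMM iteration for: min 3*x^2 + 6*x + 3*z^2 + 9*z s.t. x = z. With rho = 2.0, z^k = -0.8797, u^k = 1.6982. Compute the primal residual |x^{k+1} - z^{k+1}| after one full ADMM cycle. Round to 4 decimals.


ADMM iteration with rho = 2.0, z^k = -0.8797, u^k = 1.6982
Step 1: x-update.
Minimize 3*x^2 + 6*x + (2.0/2)*(x + 0.8797 + 1.6982)^2
FOC: (2*3 + 2.0)*x = -6 + 2.0*(-0.8797 - 1.6982)
x^{k+1} = -1.3945
Step 2: z-update.
Minimize 3*z^2 + 9*z + (2.0/2)*(-1.3945 - z + 1.6982)^2
FOC: (2*3 + 2.0)*z = -9 + 2.0*(-1.3945 + 1.6982)
z^{k+1} = -1.0491
Step 3: u-update.
u^{k+1} = 1.6982 - 1.3945 + 1.0491 = 1.3528
Step 4: Primal residual = |-1.3945 + 1.0491| = 0.3454


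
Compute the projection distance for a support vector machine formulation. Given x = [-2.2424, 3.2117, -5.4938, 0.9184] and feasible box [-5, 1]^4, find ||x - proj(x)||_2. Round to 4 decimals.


Project each component onto [-5, 1].
clip(-2.2424) = -2.2424, clip(3.2117) = 1.0, clip(-5.4938) = -5.0, clip(0.9184) = 0.9184
Projection = [-2.2424, 1.0, -5.0, 0.9184]
Squared diffs: [0.0, 4.8916, 0.2438, 0.0]
Distance = sqrt(5.1354) = 2.2662


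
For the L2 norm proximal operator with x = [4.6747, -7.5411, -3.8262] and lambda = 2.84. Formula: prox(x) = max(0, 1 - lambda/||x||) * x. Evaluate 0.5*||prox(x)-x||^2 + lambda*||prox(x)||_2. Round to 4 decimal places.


Step 1: Compute ||x||.
||x|| = 9.6623
Step 2: Compute scaling factor.
scale = max(0, 1 - 2.84/9.6623) = 0.7061
Step 3: prox(x) = [3.3007, -5.3246, -2.7016]
||prox(x)|| = 6.8223
Step 4: Proximal objective.
0.5*||prox-x||^2 = 4.0328
lambda*||prox|| = 19.3753
Total = 23.4082


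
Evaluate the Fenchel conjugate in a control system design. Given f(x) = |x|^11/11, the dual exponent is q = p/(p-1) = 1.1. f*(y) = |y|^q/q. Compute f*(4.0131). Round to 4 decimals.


The conjugate exponent q satisfies 1/p + 1/q = 1.
p = 11, so q = 11/(11 - 1) = 1.1
|y|^q = 4.0131^1.1 = 4.6113
f*(4.0131) = 4.6113 / 1.1 = 4.1921


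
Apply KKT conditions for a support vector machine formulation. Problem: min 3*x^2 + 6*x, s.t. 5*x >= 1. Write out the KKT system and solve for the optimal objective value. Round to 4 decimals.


Step 1: Try lambda = 0 (constraint inactive).
x_unc = -6/(2*3) = -1.0
Check: 5*-1.0 = -5.0 < 1 -- violated!
Step 2: Constraint must be active: 5*x = 1
x* = 1/5 = 0.2
lambda = (2*3*0.2 + 6)/5 = 1.44
Step 3: Compute optimal value.
f(x*) = 3*0.2^2 + 6*0.2 = 1.32


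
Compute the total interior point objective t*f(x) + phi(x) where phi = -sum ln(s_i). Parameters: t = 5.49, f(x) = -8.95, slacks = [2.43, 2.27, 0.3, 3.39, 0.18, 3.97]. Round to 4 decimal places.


Step 1: Compute log-barrier.
ln values: [0.8879, 0.8198, -1.204, 1.2208, -1.7148, 1.3788]
phi = -(0.8879 + 0.8198 - 1.204 + 1.2208 - 1.7148 + 1.3788) = -1.3885
Step 2: Compute augmented objective.
t*f(x) = 5.49*-8.95 = -49.1355
Total = -49.1355 - 1.3885 = -50.524


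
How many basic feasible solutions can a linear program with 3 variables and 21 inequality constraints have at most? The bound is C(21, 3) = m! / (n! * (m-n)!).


Each vertex corresponds to some choice of n active constraints out of m, so the number of vertices is at most C(m, n) = m! / (n!(m-n)!).
m = 21, n = 3
Numerator: 21 * 20 * 19
Denominator: 3! = 6
C(21, 3) = 1330


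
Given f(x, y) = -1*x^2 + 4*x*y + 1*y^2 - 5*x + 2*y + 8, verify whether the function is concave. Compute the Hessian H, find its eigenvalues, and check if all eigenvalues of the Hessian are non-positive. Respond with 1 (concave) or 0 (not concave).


The Hessian of f(x,y) = -1*x^2 + 4*x*y + 1*y^2 - 5*x + 2*y + 8 is:
H = [[-2, 4], [4, 2]]
Trace = -2 + 2 = 0
Determinant = -2*2 - (4)^2 = -20
Discriminant = (0)^2 - 4*-20 = 80.0
Eigenvalues: lambda_1 = -4.4721, lambda_2 = 4.4721
The function is not concave.

0


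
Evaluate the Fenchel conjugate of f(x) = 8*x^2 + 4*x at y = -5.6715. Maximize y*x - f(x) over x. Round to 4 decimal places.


f*(y) = sup_x {y*x - a*x^2 - b*x} = sup_x {(y-b)*x - a*x^2}
FOC: (y - b) - 2a*x = 0 => x* = (y - b)/(2a)
x* = (-5.6715 - 4)/(2*8) = -0.6045
f*(-5.6715) = (y-b)^2/(4a) = (-5.6715 - 4)^2/(4*8)
= 93.5379/32 = 2.9231


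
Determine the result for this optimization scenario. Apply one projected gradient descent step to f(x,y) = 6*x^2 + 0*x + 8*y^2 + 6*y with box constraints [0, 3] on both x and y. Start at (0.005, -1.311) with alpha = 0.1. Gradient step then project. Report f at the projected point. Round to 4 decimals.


Step 1: Compute gradient at (0.005, -1.311).
grad_x = 2*6*0.005 + 0 = 0.06
grad_y = 2*8*-1.311 + 6 = -14.976
Step 2: Gradient step.
x_raw = 0.005 - 0.1*0.06 = -0.001
y_raw = -1.311 - 0.1*-14.976 = 0.1866
Step 3: Project onto [0, 3].
x_proj = clip(-0.001) = 0.0
y_proj = clip(0.1866) = 0.1866
Step 4: Evaluate f.
f(0.0, 0.1866) = 1.3982


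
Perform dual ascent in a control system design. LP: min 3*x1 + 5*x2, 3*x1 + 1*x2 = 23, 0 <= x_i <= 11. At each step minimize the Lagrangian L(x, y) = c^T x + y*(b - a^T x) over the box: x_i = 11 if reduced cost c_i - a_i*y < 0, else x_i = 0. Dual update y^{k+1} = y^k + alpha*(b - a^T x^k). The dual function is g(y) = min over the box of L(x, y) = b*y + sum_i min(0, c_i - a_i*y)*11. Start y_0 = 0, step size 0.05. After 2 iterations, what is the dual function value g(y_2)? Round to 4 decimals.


Dual ascent for LP: min 3*x1 + 5*x2, 3*x1 + 1*x2 = 23, 0 <= x_i <= 11
Step 1: y^k = 0.0, reduced costs: (3.0, 5.0)
  x^k = (0.0, 0.0), subgradient = b - a^T x = 23.0
  y^{k+1} = 0.0 + 0.05*23.0 = 1.15
Step 2: y^k = 1.15, reduced costs: (-0.45, 3.85)
  x^k = (11.0, 0.0), subgradient = b - a^T x = -10.0
  y^{k+1} = 1.15 + 0.05*-10.0 = 0.65
Dual objective at y_2 = 0.65: reduced costs (1.05, 4.35), box minimizer x = (0.0, 0.0)
g(y_2) = b*y + (c1 - a1*y)*x1 + (c2 - a2*y)*x2 = 23*0.65 + 1.05*0.0 + 4.35*0.0 = 14.95 + 0.0 + 0.0 = 14.95


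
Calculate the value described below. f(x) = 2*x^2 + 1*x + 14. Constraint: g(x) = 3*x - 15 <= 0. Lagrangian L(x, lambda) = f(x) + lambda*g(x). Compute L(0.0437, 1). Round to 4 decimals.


Step 1: Evaluate f(x).
f(0.0437) = 2*0.0437^2 + 1*0.0437 + 14 = 14.0475
Step 2: Evaluate g(x).
g(0.0437) = 3*0.0437 - 15 = -14.8689
Step 3: Compute Lagrangian.
L = 14.0475 + 1*-14.8689 = -0.8214


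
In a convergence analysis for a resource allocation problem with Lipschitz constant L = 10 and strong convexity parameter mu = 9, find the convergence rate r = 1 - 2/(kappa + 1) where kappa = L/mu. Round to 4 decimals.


Step 1: Compute the condition number.
kappa = L/mu = 10/9 = 1.1111
Step 2: Compute the convergence rate.
r = 1 - 2/(kappa + 1) = 1 - 2*mu/(L + mu) = (L - mu)/(L + mu) = 1/19 = 0.0526


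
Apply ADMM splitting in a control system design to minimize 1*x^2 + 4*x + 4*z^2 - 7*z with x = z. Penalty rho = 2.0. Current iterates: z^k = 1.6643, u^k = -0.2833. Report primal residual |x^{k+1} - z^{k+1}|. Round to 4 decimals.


ADMM iteration with rho = 2.0, z^k = 1.6643, u^k = -0.2833
Step 1: x-update.
Minimize 1*x^2 + 4*x + (2.0/2)*(x - 1.6643 - 0.2833)^2
FOC: (2*1 + 2.0)*x = -4 + 2.0*(1.6643 + 0.2833)
x^{k+1} = -0.0262
Step 2: z-update.
Minimize 4*z^2 - 7*z + (2.0/2)*(-0.0262 - z - 0.2833)^2
FOC: (2*4 + 2.0)*z = 7 + 2.0*(-0.0262 - 0.2833)
z^{k+1} = 0.6381
Step 3: u-update.
u^{k+1} = -0.2833 - 0.0262 - 0.6381 = -0.9476
Step 4: Primal residual = |-0.0262 - 0.6381| = 0.6643


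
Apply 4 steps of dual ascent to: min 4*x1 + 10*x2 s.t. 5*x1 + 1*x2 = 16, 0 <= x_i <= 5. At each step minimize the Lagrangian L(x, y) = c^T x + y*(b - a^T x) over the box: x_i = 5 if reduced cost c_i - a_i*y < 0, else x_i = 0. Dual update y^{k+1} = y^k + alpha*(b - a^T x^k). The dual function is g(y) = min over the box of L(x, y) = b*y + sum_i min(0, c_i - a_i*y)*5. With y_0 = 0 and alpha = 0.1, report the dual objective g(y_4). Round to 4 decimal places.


Dual ascent for LP: min 4*x1 + 10*x2, 5*x1 + 1*x2 = 16, 0 <= x_i <= 5
Step 1: y^k = 0.0, reduced costs: (4.0, 10.0)
  x^k = (0.0, 0.0), subgradient = b - a^T x = 16.0
  y^{k+1} = 0.0 + 0.1*16.0 = 1.6
Step 2: y^k = 1.6, reduced costs: (-4.0, 8.4)
  x^k = (5.0, 0.0), subgradient = b - a^T x = -9.0
  y^{k+1} = 1.6 + 0.1*-9.0 = 0.7
Step 3: y^k = 0.7, reduced costs: (0.5, 9.3)
  x^k = (0.0, 0.0), subgradient = b - a^T x = 16.0
  y^{k+1} = 0.7 + 0.1*16.0 = 2.3
Step 4: y^k = 2.3, reduced costs: (-7.5, 7.7)
  x^k = (5.0, 0.0), subgradient = b - a^T x = -9.0
  y^{k+1} = 2.3 + 0.1*-9.0 = 1.4
Dual objective at y_4 = 1.4: reduced costs (-3.0, 8.6), box minimizer x = (5.0, 0.0)
g(y_4) = b*y + (c1 - a1*y)*x1 + (c2 - a2*y)*x2 = 16*1.4 + (-3.0)*5.0 + 8.6*0.0 = 22.4 - 15.0 + 0.0 = 7.4


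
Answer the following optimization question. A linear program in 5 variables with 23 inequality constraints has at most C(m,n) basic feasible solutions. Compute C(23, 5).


Each vertex corresponds to some choice of n active constraints out of m, so the number of vertices is at most C(m, n) = m! / (n!(m-n)!).
m = 23, n = 5
Numerator: 23 * 22 * 21 * 20 * 19
Denominator: 5! = 120
C(23, 5) = 33649
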